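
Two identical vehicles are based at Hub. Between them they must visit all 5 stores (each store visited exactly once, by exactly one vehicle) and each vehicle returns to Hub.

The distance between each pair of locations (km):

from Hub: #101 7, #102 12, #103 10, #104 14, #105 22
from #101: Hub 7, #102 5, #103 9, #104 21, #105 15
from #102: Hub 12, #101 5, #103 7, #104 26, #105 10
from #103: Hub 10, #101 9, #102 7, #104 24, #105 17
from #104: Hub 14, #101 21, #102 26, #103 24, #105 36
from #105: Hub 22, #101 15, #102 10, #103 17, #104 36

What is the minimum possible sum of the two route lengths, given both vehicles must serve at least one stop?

Minimum combined distance: 77 km.

There are 2^4 − 1 = 15 ways to divide the 5 stops into two non-empty groups. For each, the best each vehicle can do is its own shortest tour through its group:
  {#101} + {#102, #103, #104, #105}: 14 + 77 = 91
  {#102} + {#101, #103, #104, #105}: 24 + 77 = 101
  {#101, #102} + {#103, #104, #105}: 24 + 77 = 101
  {#103} + {#101, #102, #104, #105}: 20 + 72 = 92
  {#101, #103} + {#102, #104, #105}: 26 + 72 = 98
  {#102, #103} + {#101, #104, #105}: 29 + 72 = 101
  … (15 splits in total)
  {#104} + {#101, #102, #103, #105}: 28 + 49 = 77  ← best
Best: vehicle 1 Hub → #104 → Hub = 28; vehicle 2 Hub → #101 → #102 → #105 → #103 → Hub = 49; combined 77.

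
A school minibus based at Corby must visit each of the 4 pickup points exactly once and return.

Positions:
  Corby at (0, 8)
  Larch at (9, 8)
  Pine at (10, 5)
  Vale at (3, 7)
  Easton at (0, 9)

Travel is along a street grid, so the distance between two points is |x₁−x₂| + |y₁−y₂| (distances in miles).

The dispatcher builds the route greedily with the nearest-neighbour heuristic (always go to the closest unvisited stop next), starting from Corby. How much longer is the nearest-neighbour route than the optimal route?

2 miles longer than the optimal tour.

From Corby: Easton=1, Vale=4, Larch=9, Pine=13 → choose Easton (1).
From Easton: Vale=5, Larch=10, Pine=14 → choose Vale (5).
From Vale: Larch=7, Pine=9 → choose Larch (7).
From Larch: Pine=4 → choose Pine (4).
NN route Corby → Easton → Vale → Larch → Pine → Corby costs 30.
Optimal: Corby → Larch → Pine → Vale → Easton → Corby costs 28 (by enumerating all 12 distinct tours).
Excess = 30 − 28 = 2.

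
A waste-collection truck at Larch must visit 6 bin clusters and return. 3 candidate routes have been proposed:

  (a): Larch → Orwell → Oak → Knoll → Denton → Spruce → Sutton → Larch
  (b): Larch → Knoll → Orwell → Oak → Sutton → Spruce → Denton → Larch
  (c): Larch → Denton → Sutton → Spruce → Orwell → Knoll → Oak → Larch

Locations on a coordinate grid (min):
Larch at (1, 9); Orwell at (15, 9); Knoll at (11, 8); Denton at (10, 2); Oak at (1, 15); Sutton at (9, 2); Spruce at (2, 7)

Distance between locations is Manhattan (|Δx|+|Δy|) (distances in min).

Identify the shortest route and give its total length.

Shortest is (c), total 72 min.

(a): 14 + 20 + 17 + 7 + 13 + 12 + 15 = 98
(b): 11 + 5 + 20 + 21 + 12 + 13 + 16 = 98
(c): 16 + 1 + 12 + 15 + 5 + 17 + 6 = 72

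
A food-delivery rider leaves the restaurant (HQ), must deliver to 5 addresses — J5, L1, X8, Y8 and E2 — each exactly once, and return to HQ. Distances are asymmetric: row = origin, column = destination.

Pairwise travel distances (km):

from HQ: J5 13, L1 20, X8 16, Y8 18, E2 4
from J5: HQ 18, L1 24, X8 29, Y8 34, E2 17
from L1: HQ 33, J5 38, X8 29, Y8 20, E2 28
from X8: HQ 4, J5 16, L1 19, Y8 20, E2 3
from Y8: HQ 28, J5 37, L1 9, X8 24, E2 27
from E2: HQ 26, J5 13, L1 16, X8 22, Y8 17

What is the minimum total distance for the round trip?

Minimum total distance: 89 km.

HQ → J5 → L1 → X8 → Y8 → E2 → HQ: 13+24+29+20+27+26 = 139
HQ → J5 → L1 → X8 → E2 → Y8 → HQ: 13+24+29+3+17+28 = 114
HQ → J5 → L1 → Y8 → X8 → E2 → HQ: 13+24+20+24+3+26 = 110
HQ → J5 → L1 → Y8 → E2 → X8 → HQ: 13+24+20+27+22+4 = 110
HQ → J5 → L1 → E2 → X8 → Y8 → HQ: 13+24+28+22+20+28 = 135
HQ → J5 → L1 → E2 → Y8 → X8 → HQ: 13+24+28+17+24+4 = 110
HQ → J5 → X8 → L1 → Y8 → E2 → HQ: 13+29+19+20+27+26 = 134
HQ → J5 → X8 → L1 → E2 → Y8 → HQ: 13+29+19+28+17+28 = 134
HQ → J5 → X8 → Y8 → L1 → E2 → HQ: 13+29+20+9+28+26 = 125
HQ → J5 → X8 → Y8 → E2 → L1 → HQ: 13+29+20+27+16+33 = 138
HQ → J5 → X8 → E2 → L1 → Y8 → HQ: 13+29+3+16+20+28 = 109
HQ → J5 → X8 → E2 → Y8 → L1 → HQ: 13+29+3+17+9+33 = 104
HQ → J5 → Y8 → L1 → X8 → E2 → HQ: 13+34+9+29+3+26 = 114
HQ → J5 → Y8 → L1 → E2 → X8 → HQ: 13+34+9+28+22+4 = 110
… (106 more)
HQ → J5 → E2 → Y8 → L1 → X8 → HQ: 13+17+17+9+29+4 = 89  ← best
The minimum is 89.
One optimal route: HQ → J5 → E2 → Y8 → L1 → X8 → HQ.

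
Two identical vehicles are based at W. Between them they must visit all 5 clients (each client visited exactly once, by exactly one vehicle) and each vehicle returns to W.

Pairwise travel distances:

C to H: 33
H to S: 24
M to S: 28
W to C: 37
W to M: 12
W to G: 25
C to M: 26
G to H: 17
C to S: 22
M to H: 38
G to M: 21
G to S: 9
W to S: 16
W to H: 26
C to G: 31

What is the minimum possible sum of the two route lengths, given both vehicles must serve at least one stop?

There are 2^4 − 1 = 15 ways to divide the 5 stops into two non-empty groups. For each, the best each vehicle can do is its own shortest tour through its group:
  {C} + {G, M, H, S}: 74 + 90 = 164
  {G} + {C, M, H, S}: 50 + 110 = 160
  {C, G} + {M, H, S}: 93 + 90 = 183
  {M} + {C, G, H, S}: 24 + 111 = 135
  {C, M} + {G, H, S}: 75 + 68 = 143
  {G, M} + {C, H, S}: 58 + 97 = 155
  … (15 splits in total)
Best: vehicle 1 W → M → W = 24; vehicle 2 W → C → S → G → H → W = 111; combined 135.

Minimum combined distance: 135.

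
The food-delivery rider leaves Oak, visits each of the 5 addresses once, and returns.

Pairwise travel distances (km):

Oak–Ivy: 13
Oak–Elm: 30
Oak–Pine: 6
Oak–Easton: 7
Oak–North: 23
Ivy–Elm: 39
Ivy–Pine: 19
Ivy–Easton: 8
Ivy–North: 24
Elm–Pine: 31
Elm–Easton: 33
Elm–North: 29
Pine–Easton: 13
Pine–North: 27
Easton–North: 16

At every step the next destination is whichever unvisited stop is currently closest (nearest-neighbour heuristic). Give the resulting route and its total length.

Total distance 110 km via the nearest-neighbour route Oak → Pine → Easton → Ivy → North → Elm → Oak.

From Oak: distances to unvisited — Pine=6, Easton=7, Ivy=13, North=23, Elm=30. Nearest is Pine (6).
From Pine: distances to unvisited — Easton=13, Ivy=19, North=27, Elm=31. Nearest is Easton (13).
From Easton: distances to unvisited — Ivy=8, North=16, Elm=33. Nearest is Ivy (8).
From Ivy: distances to unvisited — North=24, Elm=39. Nearest is North (24).
From North: distances to unvisited — Elm=29. Nearest is Elm (29).
Return Elm→Oak: 30.
Total = 6 + 13 + 8 + 24 + 29 + 30 = 110.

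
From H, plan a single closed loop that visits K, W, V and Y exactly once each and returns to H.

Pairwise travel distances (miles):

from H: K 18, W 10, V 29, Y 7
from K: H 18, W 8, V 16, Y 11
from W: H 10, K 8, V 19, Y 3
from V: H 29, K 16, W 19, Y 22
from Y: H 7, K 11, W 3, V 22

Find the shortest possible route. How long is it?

Shortest round trip = 63 miles.

With 4 stops there are 4!/2 = 12 distinct round trips (a route and its reverse cost the same).
H - K - W - V - Y - H: 18+8+19+22+7 = 74
H - K - W - Y - V - H: 18+8+3+22+29 = 80
H - K - V - W - Y - H: 18+16+19+3+7 = 63
H - K - V - Y - W - H: 18+16+22+3+10 = 69
H - K - Y - W - V - H: 18+11+3+19+29 = 80
H - K - Y - V - W - H: 18+11+22+19+10 = 80
H - W - K - V - Y - H: 10+8+16+22+7 = 63
H - W - K - Y - V - H: 10+8+11+22+29 = 80
H - W - V - K - Y - H: 10+19+16+11+7 = 63
H - W - Y - K - V - H: 10+3+11+16+29 = 69
H - V - K - W - Y - H: 29+16+8+3+7 = 63
H - V - W - K - Y - H: 29+19+8+11+7 = 74
The minimum is 63.
One optimal route: H → K → V → W → Y → H (or its reverse).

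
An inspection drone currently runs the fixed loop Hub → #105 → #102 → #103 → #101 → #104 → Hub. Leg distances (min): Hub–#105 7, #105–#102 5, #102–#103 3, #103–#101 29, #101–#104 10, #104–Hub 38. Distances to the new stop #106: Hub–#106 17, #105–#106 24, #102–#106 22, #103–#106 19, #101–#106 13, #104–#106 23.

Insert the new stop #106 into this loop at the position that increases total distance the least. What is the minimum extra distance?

Insertion cost between consecutive stops i–j is d(i,#106) + d(#106,j) − d(i,j):
  between Hub and #105: 17 + 24 − 7 = 34
  between #105 and #102: 24 + 22 − 5 = 41
  between #102 and #103: 22 + 19 − 3 = 38
  between #103 and #101: 19 + 13 − 29 = 3
  between #101 and #104: 13 + 23 − 10 = 26
  between #104 and Hub: 23 + 17 − 38 = 2
Cheapest insertion is between #104 and Hub, adding 2.
New total = 92 + 2 = 94.

Minimum extra distance: 2 min, inserting #106 between #104 and Hub.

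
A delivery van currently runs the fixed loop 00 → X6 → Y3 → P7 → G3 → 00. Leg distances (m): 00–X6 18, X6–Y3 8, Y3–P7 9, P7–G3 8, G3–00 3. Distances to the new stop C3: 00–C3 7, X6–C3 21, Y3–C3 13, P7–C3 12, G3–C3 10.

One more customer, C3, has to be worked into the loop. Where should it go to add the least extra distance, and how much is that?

Adding 10 m by placing C3 on the 00–X6 leg.

Insertion cost between consecutive stops i–j is d(i,C3) + d(C3,j) − d(i,j):
  between 00 and X6: 7 + 21 − 18 = 10
  between X6 and Y3: 21 + 13 − 8 = 26
  between Y3 and P7: 13 + 12 − 9 = 16
  between P7 and G3: 12 + 10 − 8 = 14
  between G3 and 00: 10 + 7 − 3 = 14
Cheapest insertion is between 00 and X6, adding 10.
New total = 46 + 10 = 56.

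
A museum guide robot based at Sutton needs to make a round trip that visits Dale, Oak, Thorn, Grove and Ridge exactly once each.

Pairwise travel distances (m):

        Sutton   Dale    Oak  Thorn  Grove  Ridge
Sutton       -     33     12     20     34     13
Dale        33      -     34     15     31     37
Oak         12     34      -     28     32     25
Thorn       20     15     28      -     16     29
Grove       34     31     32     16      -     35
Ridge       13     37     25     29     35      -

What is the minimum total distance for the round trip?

There are 60 distinct closed tours to check (reversals are equivalent).
Sutton - Dale - Oak - Thorn - Grove - Ridge - Sutton: 33+34+28+16+35+13 = 159
Sutton - Dale - Oak - Thorn - Ridge - Grove - Sutton: 33+34+28+29+35+34 = 193
Sutton - Dale - Oak - Grove - Thorn - Ridge - Sutton: 33+34+32+16+29+13 = 157
Sutton - Dale - Oak - Grove - Ridge - Thorn - Sutton: 33+34+32+35+29+20 = 183
Sutton - Dale - Oak - Ridge - Thorn - Grove - Sutton: 33+34+25+29+16+34 = 171
Sutton - Dale - Oak - Ridge - Grove - Thorn - Sutton: 33+34+25+35+16+20 = 163
Sutton - Dale - Thorn - Oak - Grove - Ridge - Sutton: 33+15+28+32+35+13 = 156
Sutton - Dale - Thorn - Oak - Ridge - Grove - Sutton: 33+15+28+25+35+34 = 170
Sutton - Dale - Thorn - Grove - Oak - Ridge - Sutton: 33+15+16+32+25+13 = 134
Sutton - Dale - Thorn - Grove - Ridge - Oak - Sutton: 33+15+16+35+25+12 = 136
Sutton - Dale - Thorn - Ridge - Oak - Grove - Sutton: 33+15+29+25+32+34 = 168
Sutton - Dale - Thorn - Ridge - Grove - Oak - Sutton: 33+15+29+35+32+12 = 156
Sutton - Dale - Grove - Oak - Thorn - Ridge - Sutton: 33+31+32+28+29+13 = 166
Sutton - Dale - Grove - Oak - Ridge - Thorn - Sutton: 33+31+32+25+29+20 = 170
… (46 more)
Sutton - Oak - Dale - Thorn - Grove - Ridge - Sutton: 12+34+15+16+35+13 = 125  ← best
The minimum is 125.
One optimal route: Sutton → Oak → Dale → Thorn → Grove → Ridge → Sutton (or its reverse).

Shortest round trip = 125 m.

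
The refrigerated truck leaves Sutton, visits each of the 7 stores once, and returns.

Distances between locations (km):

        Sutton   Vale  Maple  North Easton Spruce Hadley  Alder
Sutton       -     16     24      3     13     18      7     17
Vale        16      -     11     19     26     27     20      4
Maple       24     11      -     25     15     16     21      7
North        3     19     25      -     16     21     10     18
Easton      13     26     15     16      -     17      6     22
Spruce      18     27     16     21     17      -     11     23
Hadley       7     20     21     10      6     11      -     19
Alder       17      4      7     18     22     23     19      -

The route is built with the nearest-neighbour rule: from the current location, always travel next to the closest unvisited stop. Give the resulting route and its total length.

From Sutton: distances to unvisited — North=3, Hadley=7, Easton=13, Vale=16, Alder=17, Spruce=18, Maple=24. Nearest is North (3).
From North: distances to unvisited — Hadley=10, Easton=16, Alder=18, Vale=19, Spruce=21, Maple=25. Nearest is Hadley (10).
From Hadley: distances to unvisited — Easton=6, Spruce=11, Alder=19, Vale=20, Maple=21. Nearest is Easton (6).
From Easton: distances to unvisited — Maple=15, Spruce=17, Alder=22, Vale=26. Nearest is Maple (15).
From Maple: distances to unvisited — Alder=7, Vale=11, Spruce=16. Nearest is Alder (7).
From Alder: distances to unvisited — Vale=4, Spruce=23. Nearest is Vale (4).
From Vale: distances to unvisited — Spruce=27. Nearest is Spruce (27).
Return Spruce→Sutton: 18.
Total = 3 + 10 + 6 + 15 + 7 + 4 + 27 + 18 = 90.

Total distance 90 km via the nearest-neighbour route Sutton → North → Hadley → Easton → Maple → Alder → Vale → Spruce → Sutton.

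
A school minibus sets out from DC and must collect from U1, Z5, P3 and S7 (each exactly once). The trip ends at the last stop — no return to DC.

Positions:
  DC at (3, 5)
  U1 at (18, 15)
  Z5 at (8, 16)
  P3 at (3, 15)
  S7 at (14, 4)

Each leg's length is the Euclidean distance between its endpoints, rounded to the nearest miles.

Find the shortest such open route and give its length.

37 miles — the minimum one-way total.

There are 4! = 24 possible orderings.
DC → U1 → Z5 → P3 → S7: 18+10+5+16 = 49
DC → U1 → Z5 → S7 → P3: 18+10+13+16 = 57
DC → U1 → P3 → Z5 → S7: 18+15+5+13 = 51
DC → U1 → P3 → S7 → Z5: 18+15+16+13 = 62
DC → U1 → S7 → Z5 → P3: 18+12+13+5 = 48
DC → U1 → S7 → P3 → Z5: 18+12+16+5 = 51
DC → Z5 → U1 → P3 → S7: 12+10+15+16 = 53
DC → Z5 → U1 → S7 → P3: 12+10+12+16 = 50
DC → Z5 → P3 → U1 → S7: 12+5+15+12 = 44
DC → Z5 → P3 → S7 → U1: 12+5+16+12 = 45
DC → Z5 → S7 → U1 → P3: 12+13+12+15 = 52
DC → Z5 → S7 → P3 → U1: 12+13+16+15 = 56
DC → P3 → U1 → Z5 → S7: 10+15+10+13 = 48
DC → P3 → U1 → S7 → Z5: 10+15+12+13 = 50
… (10 more)
DC → P3 → Z5 → U1 → S7: 10+5+10+12 = 37  ← best
The minimum is 37.
One shortest path: DC → P3 → Z5 → U1 → S7.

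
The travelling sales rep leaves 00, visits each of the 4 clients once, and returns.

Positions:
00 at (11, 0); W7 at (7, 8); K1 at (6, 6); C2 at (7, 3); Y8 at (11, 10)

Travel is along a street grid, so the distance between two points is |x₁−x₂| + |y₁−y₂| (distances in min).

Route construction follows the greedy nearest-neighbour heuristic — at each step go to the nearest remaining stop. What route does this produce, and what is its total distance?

At 00 the remaining stops are C2 7, Y8 10, K1 11, W7 12; go to C2.
At C2 the remaining stops are K1 4, W7 5, Y8 11; go to K1.
At K1 the remaining stops are W7 3, Y8 9; go to W7.
At W7 the remaining stops are Y8 6; go to Y8.
Return Y8→00: 10.
Total = 7 + 4 + 3 + 6 + 10 = 30.

30 min along 00 → C2 → K1 → W7 → Y8 → 00.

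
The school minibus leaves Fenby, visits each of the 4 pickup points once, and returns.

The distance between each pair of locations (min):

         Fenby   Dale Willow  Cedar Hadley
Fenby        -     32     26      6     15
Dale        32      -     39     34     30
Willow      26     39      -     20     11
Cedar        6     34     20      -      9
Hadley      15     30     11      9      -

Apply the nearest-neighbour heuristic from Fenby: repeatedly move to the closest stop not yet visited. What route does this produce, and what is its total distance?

Fenby → [Cedar:6 / Hadley:15 / Willow:26 / Dale:32] → Cedar (6)
Cedar → [Hadley:9 / Willow:20 / Dale:34] → Hadley (9)
Hadley → [Willow:11 / Dale:30] → Willow (11)
Willow → [Dale:39] → Dale (39)
Return Dale→Fenby: 32.
Total = 6 + 9 + 11 + 39 + 32 = 97.

97 min along Fenby → Cedar → Hadley → Willow → Dale → Fenby.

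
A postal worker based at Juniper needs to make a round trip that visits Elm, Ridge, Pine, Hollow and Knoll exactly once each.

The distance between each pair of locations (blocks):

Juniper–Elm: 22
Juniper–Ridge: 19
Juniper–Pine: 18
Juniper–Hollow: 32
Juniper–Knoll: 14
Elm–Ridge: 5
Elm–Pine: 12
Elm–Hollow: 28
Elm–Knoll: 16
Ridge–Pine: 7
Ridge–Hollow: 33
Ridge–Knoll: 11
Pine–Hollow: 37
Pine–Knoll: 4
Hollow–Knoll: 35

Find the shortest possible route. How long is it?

Minimum total distance: 90 blocks.

With 5 stops there are 5!/2 = 60 distinct round trips (a route and its reverse cost the same).
Juniper - Elm - Ridge - Pine - Hollow - Knoll - Juniper: 22+5+7+37+35+14 = 120
Juniper - Elm - Ridge - Pine - Knoll - Hollow - Juniper: 22+5+7+4+35+32 = 105
Juniper - Elm - Ridge - Hollow - Pine - Knoll - Juniper: 22+5+33+37+4+14 = 115
Juniper - Elm - Ridge - Hollow - Knoll - Pine - Juniper: 22+5+33+35+4+18 = 117
Juniper - Elm - Ridge - Knoll - Pine - Hollow - Juniper: 22+5+11+4+37+32 = 111
Juniper - Elm - Ridge - Knoll - Hollow - Pine - Juniper: 22+5+11+35+37+18 = 128
Juniper - Elm - Pine - Ridge - Hollow - Knoll - Juniper: 22+12+7+33+35+14 = 123
Juniper - Elm - Pine - Ridge - Knoll - Hollow - Juniper: 22+12+7+11+35+32 = 119
Juniper - Elm - Pine - Hollow - Ridge - Knoll - Juniper: 22+12+37+33+11+14 = 129
Juniper - Elm - Pine - Hollow - Knoll - Ridge - Juniper: 22+12+37+35+11+19 = 136
Juniper - Elm - Pine - Knoll - Ridge - Hollow - Juniper: 22+12+4+11+33+32 = 114
Juniper - Elm - Pine - Knoll - Hollow - Ridge - Juniper: 22+12+4+35+33+19 = 125
Juniper - Elm - Hollow - Ridge - Pine - Knoll - Juniper: 22+28+33+7+4+14 = 108
Juniper - Elm - Hollow - Ridge - Knoll - Pine - Juniper: 22+28+33+11+4+18 = 116
… (46 more)
Juniper - Hollow - Elm - Ridge - Pine - Knoll - Juniper: 32+28+5+7+4+14 = 90  ← best
The minimum is 90.
One optimal route: Juniper → Hollow → Elm → Ridge → Pine → Knoll → Juniper (or its reverse).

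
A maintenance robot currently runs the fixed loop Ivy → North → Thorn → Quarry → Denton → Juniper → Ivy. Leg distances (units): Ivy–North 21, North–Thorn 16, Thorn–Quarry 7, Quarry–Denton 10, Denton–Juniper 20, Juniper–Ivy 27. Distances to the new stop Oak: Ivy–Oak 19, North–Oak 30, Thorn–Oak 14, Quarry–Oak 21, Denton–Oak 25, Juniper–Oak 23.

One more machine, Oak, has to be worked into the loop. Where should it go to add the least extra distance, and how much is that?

Adding 15 by placing Oak on the Juniper–Ivy leg.

Insertion cost between consecutive stops i–j is d(i,Oak) + d(Oak,j) − d(i,j):
  between Ivy and North: 19 + 30 − 21 = 28
  between North and Thorn: 30 + 14 − 16 = 28
  between Thorn and Quarry: 14 + 21 − 7 = 28
  between Quarry and Denton: 21 + 25 − 10 = 36
  between Denton and Juniper: 25 + 23 − 20 = 28
  between Juniper and Ivy: 23 + 19 − 27 = 15
Cheapest insertion is between Juniper and Ivy, adding 15.
New total = 101 + 15 = 116.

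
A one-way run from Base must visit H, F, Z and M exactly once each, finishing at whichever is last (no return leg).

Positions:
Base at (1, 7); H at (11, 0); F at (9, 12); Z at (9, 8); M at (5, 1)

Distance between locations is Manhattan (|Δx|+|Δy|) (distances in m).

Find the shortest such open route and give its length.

Minimum one-way distance = 31 m.

There are 4! = 24 possible orderings.
Base→H→F→Z→M: 17+14+4+11 = 46
Base→H→F→M→Z: 17+14+15+11 = 57
Base→H→Z→F→M: 17+10+4+15 = 46
Base→H→Z→M→F: 17+10+11+15 = 53
Base→H→M→F→Z: 17+7+15+4 = 43
Base→H→M→Z→F: 17+7+11+4 = 39
Base→F→H→Z→M: 13+14+10+11 = 48
Base→F→H→M→Z: 13+14+7+11 = 45
Base→F→Z→H→M: 13+4+10+7 = 34
Base→F→Z→M→H: 13+4+11+7 = 35
Base→F→M→H→Z: 13+15+7+10 = 45
Base→F→M→Z→H: 13+15+11+10 = 49
Base→Z→H→F→M: 9+10+14+15 = 48
Base→Z→H→M→F: 9+10+7+15 = 41
… (10 more)
Base→M→H→Z→F: 10+7+10+4 = 31  ← best
The minimum is 31.
One shortest path: Base → M → H → Z → F.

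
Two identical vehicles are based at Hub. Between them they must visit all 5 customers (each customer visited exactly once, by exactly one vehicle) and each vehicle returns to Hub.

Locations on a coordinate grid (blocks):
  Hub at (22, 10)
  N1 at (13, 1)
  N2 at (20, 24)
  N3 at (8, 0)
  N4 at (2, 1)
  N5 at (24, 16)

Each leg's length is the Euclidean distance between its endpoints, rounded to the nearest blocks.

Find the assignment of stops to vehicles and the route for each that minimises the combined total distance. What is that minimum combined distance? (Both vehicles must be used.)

Minimum combined distance: 75 blocks.

There are 2^4 − 1 = 15 ways to divide the 5 stops into two non-empty groups. For each, the best each vehicle can do is its own shortest tour through its group:
  {N1} + {N2, N3, N4, N5}: 26 + 67 = 93
  {N2} + {N1, N3, N4, N5}: 28 + 57 = 85
  {N1, N2} + {N3, N4, N5}: 51 + 56 = 107
  {N3} + {N1, N2, N4, N5}: 34 + 68 = 102
  {N1, N3} + {N2, N4, N5}: 35 + 66 = 101
  {N2, N3} + {N1, N4, N5}: 58 + 57 = 115
  … (15 splits in total)
  {N1, N3, N4} + {N2, N5}: 46 + 29 = 75  ← best
Best: vehicle 1 Hub → N1 → N3 → N4 → Hub = 46; vehicle 2 Hub → N2 → N5 → Hub = 29; combined 75.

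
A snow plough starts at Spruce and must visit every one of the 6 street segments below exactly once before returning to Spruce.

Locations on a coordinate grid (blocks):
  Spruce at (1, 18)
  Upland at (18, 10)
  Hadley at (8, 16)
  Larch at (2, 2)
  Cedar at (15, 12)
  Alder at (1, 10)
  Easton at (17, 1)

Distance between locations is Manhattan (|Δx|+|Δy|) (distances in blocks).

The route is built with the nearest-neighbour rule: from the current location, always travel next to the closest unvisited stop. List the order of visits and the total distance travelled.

Nearest-neighbour total = 68 blocks; route Spruce → Alder → Larch → Easton → Upland → Cedar → Hadley → Spruce.

From Spruce: distances to unvisited — Alder=8, Hadley=9, Larch=17, Cedar=20, Upland=25, Easton=33. Nearest is Alder (8).
From Alder: distances to unvisited — Larch=9, Hadley=13, Cedar=16, Upland=17, Easton=25. Nearest is Larch (9).
From Larch: distances to unvisited — Easton=16, Hadley=20, Cedar=23, Upland=24. Nearest is Easton (16).
From Easton: distances to unvisited — Upland=10, Cedar=13, Hadley=24. Nearest is Upland (10).
From Upland: distances to unvisited — Cedar=5, Hadley=16. Nearest is Cedar (5).
From Cedar: distances to unvisited — Hadley=11. Nearest is Hadley (11).
Return Hadley→Spruce: 9.
Total = 8 + 9 + 16 + 10 + 5 + 11 + 9 = 68.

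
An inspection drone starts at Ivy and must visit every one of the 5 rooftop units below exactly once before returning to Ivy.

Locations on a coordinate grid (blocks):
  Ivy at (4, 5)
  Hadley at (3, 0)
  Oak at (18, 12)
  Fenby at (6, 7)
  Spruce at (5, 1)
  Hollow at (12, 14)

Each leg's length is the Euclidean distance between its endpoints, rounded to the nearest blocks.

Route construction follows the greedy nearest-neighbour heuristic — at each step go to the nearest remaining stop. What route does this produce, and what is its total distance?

Nearest-neighbour total = 50 blocks; route Ivy → Fenby → Spruce → Hadley → Hollow → Oak → Ivy.

At Ivy the remaining stops are Fenby 3, Spruce 4, Hadley 5, Hollow 12, Oak 16; go to Fenby.
At Fenby the remaining stops are Spruce 6, Hadley 8, Hollow 9, Oak 13; go to Spruce.
At Spruce the remaining stops are Hadley 2, Hollow 15, Oak 17; go to Hadley.
At Hadley the remaining stops are Hollow 17, Oak 19; go to Hollow.
At Hollow the remaining stops are Oak 6; go to Oak.
Return Oak→Ivy: 16.
Total = 3 + 6 + 2 + 17 + 6 + 16 = 50.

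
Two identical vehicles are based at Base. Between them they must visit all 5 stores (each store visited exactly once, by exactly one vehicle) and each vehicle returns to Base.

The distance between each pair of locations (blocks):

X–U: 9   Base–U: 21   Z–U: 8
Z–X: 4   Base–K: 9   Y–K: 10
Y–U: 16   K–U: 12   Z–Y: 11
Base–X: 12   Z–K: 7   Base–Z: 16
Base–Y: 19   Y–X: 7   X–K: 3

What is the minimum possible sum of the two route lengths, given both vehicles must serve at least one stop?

77 blocks — the smallest possible combined total.

Check every non-empty split of the stops between the two vehicles; for each half take its own optimal tour:
  {Z} + {Y, X, K, U}: 32 + 56 = 88
  {Y} + {Z, X, K, U}: 38 + 45 = 83
  {Z, Y} + {X, K, U}: 46 + 42 = 88
  {X} + {Z, Y, K, U}: 24 + 59 = 83
  {Z, X} + {Y, K, U}: 32 + 56 = 88
  {Y, X} + {Z, K, U}: 38 + 45 = 83
  … (15 splits in total)
  {K} + {Z, Y, X, U}: 18 + 59 = 77  ← best
Best: vehicle 1 Base → K → Base = 18; vehicle 2 Base → Z → U → Y → X → Base = 59; combined 77.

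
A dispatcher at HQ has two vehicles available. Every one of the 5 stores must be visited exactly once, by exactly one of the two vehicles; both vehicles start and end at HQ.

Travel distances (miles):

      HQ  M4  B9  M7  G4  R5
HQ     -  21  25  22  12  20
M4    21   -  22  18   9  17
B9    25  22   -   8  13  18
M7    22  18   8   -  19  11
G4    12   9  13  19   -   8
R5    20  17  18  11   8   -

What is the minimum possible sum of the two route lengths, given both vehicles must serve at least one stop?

Minimum combined distance: 106 miles.

Try each way of splitting the stops between the two vehicles (each non-empty) and, for each split, find the best tour for each vehicle:
  {M4} + {B9, M7, G4, R5}: 42 + 64 = 106
  {B9} + {M4, M7, G4, R5}: 50 + 70 = 120
  {M4, B9} + {M7, G4, R5}: 68 + 53 = 121
  {M7} + {M4, B9, G4, R5}: 44 + 81 = 125
  {M4, M7} + {B9, G4, R5}: 61 + 63 = 124
  {B9, M7} + {M4, G4, R5}: 55 + 58 = 113
  … (15 splits in total)
Best: vehicle 1 HQ → M4 → HQ = 42; vehicle 2 HQ → B9 → M7 → R5 → G4 → HQ = 64; combined 106.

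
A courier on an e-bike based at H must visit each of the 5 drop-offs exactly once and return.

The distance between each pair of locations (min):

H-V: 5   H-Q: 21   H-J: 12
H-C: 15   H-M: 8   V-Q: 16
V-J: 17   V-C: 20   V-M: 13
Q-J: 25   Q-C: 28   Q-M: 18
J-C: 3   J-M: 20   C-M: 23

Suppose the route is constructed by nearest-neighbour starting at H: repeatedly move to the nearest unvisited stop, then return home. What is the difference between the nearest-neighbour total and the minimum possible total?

From H: V=5, M=8, J=12, C=15, Q=21 → choose V (5).
From V: M=13, Q=16, J=17, C=20 → choose M (13).
From M: Q=18, J=20, C=23 → choose Q (18).
From Q: J=25, C=28 → choose J (25).
From J: C=3 → choose C (3).
NN route H → V → M → Q → J → C → H costs 79.
Optimal: H → V → Q → M → J → C → H costs 77 (by enumerating all 60 distinct tours).
Excess = 79 − 77 = 2.

2 min longer than the optimal tour.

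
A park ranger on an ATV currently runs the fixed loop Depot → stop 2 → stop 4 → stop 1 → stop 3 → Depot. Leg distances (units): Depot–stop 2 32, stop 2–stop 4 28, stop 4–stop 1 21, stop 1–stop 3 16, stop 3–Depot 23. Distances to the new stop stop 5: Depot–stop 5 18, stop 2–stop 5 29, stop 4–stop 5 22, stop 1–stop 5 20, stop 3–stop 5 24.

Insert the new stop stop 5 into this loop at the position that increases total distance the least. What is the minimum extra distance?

Insertion cost between consecutive stops i–j is d(i,stop 5) + d(stop 5,j) − d(i,j):
  between Depot and stop 2: 18 + 29 − 32 = 15
  between stop 2 and stop 4: 29 + 22 − 28 = 23
  between stop 4 and stop 1: 22 + 20 − 21 = 21
  between stop 1 and stop 3: 20 + 24 − 16 = 28
  between stop 3 and Depot: 24 + 18 − 23 = 19
Cheapest insertion is between Depot and stop 2, adding 15.
New total = 120 + 15 = 135.

Adding 15 by placing stop 5 on the Depot–stop 2 leg.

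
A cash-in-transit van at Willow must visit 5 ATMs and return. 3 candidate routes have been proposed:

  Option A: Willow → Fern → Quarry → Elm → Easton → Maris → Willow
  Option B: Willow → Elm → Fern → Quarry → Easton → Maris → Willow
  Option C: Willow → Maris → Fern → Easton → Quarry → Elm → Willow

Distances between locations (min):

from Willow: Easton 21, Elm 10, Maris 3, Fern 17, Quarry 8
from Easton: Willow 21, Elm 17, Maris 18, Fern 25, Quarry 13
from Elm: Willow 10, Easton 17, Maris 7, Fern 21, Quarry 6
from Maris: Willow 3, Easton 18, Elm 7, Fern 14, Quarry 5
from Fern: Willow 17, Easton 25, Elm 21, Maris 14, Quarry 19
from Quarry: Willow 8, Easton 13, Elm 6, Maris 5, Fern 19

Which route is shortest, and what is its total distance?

71 min — Option C is the shortest.

Option A: 17 + 19 + 6 + 17 + 18 + 3 = 80
Option B: 10 + 21 + 19 + 13 + 18 + 3 = 84
Option C: 3 + 14 + 25 + 13 + 6 + 10 = 71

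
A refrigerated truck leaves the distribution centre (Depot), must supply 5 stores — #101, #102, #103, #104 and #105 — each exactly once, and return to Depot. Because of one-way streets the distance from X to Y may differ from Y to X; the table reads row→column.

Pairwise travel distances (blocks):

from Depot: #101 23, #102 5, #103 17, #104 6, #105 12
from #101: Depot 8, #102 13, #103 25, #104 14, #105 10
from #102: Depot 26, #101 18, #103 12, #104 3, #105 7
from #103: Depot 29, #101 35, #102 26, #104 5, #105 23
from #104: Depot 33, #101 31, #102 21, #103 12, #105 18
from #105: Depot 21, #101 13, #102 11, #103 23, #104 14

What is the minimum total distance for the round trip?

Shortest round trip = 61 blocks.

Depot → #101 → #102 → #103 → #104 → #105 → Depot: 23+13+12+5+18+21 = 92
Depot → #101 → #102 → #103 → #105 → #104 → Depot: 23+13+12+23+14+33 = 118
Depot → #101 → #102 → #104 → #103 → #105 → Depot: 23+13+3+12+23+21 = 95
Depot → #101 → #102 → #104 → #105 → #103 → Depot: 23+13+3+18+23+29 = 109
Depot → #101 → #102 → #105 → #103 → #104 → Depot: 23+13+7+23+5+33 = 104
Depot → #101 → #102 → #105 → #104 → #103 → Depot: 23+13+7+14+12+29 = 98
Depot → #101 → #103 → #102 → #104 → #105 → Depot: 23+25+26+3+18+21 = 116
Depot → #101 → #103 → #102 → #105 → #104 → Depot: 23+25+26+7+14+33 = 128
Depot → #101 → #103 → #104 → #102 → #105 → Depot: 23+25+5+21+7+21 = 102
Depot → #101 → #103 → #104 → #105 → #102 → Depot: 23+25+5+18+11+26 = 108
Depot → #101 → #103 → #105 → #102 → #104 → Depot: 23+25+23+11+3+33 = 118
Depot → #101 → #103 → #105 → #104 → #102 → Depot: 23+25+23+14+21+26 = 132
Depot → #101 → #104 → #102 → #103 → #105 → Depot: 23+14+21+12+23+21 = 114
Depot → #101 → #104 → #102 → #105 → #103 → Depot: 23+14+21+7+23+29 = 117
… (106 more)
Depot → #102 → #103 → #104 → #105 → #101 → Depot: 5+12+5+18+13+8 = 61  ← best
The minimum is 61.
One optimal route: Depot → #102 → #103 → #104 → #105 → #101 → Depot.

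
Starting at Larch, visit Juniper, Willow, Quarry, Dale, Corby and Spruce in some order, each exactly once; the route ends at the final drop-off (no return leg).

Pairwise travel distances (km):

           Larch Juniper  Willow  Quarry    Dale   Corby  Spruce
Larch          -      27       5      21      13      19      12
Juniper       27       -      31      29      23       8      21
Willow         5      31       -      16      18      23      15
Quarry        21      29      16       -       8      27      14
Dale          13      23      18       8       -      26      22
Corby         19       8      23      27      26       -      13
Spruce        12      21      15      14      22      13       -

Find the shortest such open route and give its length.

There are 6! = 720 possible orderings.
Larch→Juniper→Willow→Quarry→Dale→Corby→Spruce: 27+31+16+8+26+13 = 121
Larch→Juniper→Willow→Quarry→Dale→Spruce→Corby: 27+31+16+8+22+13 = 117
Larch→Juniper→Willow→Quarry→Corby→Dale→Spruce: 27+31+16+27+26+22 = 149
Larch→Juniper→Willow→Quarry→Corby→Spruce→Dale: 27+31+16+27+13+22 = 136
Larch→Juniper→Willow→Quarry→Spruce→Dale→Corby: 27+31+16+14+22+26 = 136
Larch→Juniper→Willow→Quarry→Spruce→Corby→Dale: 27+31+16+14+13+26 = 127
Larch→Juniper→Willow→Dale→Quarry→Corby→Spruce: 27+31+18+8+27+13 = 124
Larch→Juniper→Willow→Dale→Quarry→Spruce→Corby: 27+31+18+8+14+13 = 111
… (712 more)
Larch→Willow→Dale→Quarry→Spruce→Corby→Juniper: 5+18+8+14+13+8 = 66  ← best
The minimum is 66.
One shortest path: Larch → Willow → Dale → Quarry → Spruce → Corby → Juniper.

Shortest open route: 66 km.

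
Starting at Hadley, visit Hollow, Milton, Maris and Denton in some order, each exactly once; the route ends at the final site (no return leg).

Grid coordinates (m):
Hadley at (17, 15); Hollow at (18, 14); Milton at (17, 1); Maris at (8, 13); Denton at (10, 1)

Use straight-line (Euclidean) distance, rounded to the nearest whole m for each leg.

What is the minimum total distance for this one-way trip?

30 m — the minimum one-way total.

There are 4! = 24 possible orderings.
Hadley→Hollow→Milton→Maris→Denton: 1+13+15+12 = 41
Hadley→Hollow→Milton→Denton→Maris: 1+13+7+12 = 33
Hadley→Hollow→Maris→Milton→Denton: 1+10+15+7 = 33
Hadley→Hollow→Maris→Denton→Milton: 1+10+12+7 = 30
Hadley→Hollow→Denton→Milton→Maris: 1+15+7+15 = 38
Hadley→Hollow→Denton→Maris→Milton: 1+15+12+15 = 43
Hadley→Milton→Hollow→Maris→Denton: 14+13+10+12 = 49
Hadley→Milton→Hollow→Denton→Maris: 14+13+15+12 = 54
Hadley→Milton→Maris→Hollow→Denton: 14+15+10+15 = 54
Hadley→Milton→Maris→Denton→Hollow: 14+15+12+15 = 56
Hadley→Milton→Denton→Hollow→Maris: 14+7+15+10 = 46
Hadley→Milton→Denton→Maris→Hollow: 14+7+12+10 = 43
Hadley→Maris→Hollow→Milton→Denton: 9+10+13+7 = 39
Hadley→Maris→Hollow→Denton→Milton: 9+10+15+7 = 41
… (10 more)
The minimum is 30.
One shortest path: Hadley → Hollow → Maris → Denton → Milton.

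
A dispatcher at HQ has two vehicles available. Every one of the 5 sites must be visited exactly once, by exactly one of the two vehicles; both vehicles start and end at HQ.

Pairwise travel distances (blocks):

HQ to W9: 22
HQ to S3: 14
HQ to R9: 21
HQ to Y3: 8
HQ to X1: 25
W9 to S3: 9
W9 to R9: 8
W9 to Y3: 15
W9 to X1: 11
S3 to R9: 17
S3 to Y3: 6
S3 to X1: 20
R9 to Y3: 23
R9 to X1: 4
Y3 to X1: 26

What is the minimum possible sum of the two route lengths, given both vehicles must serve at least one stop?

There are 2^4 − 1 = 15 ways to divide the 5 stops into two non-empty groups. For each, the best each vehicle can do is its own shortest tour through its group:
  {W9} + {S3, R9, Y3, X1}: 44 + 59 = 103
  {S3} + {W9, R9, Y3, X1}: 28 + 59 = 87
  {W9, S3} + {R9, Y3, X1}: 45 + 59 = 104
  {R9} + {W9, S3, Y3, X1}: 42 + 59 = 101
  {W9, R9} + {S3, Y3, X1}: 51 + 59 = 110
  {S3, R9} + {W9, Y3, X1}: 52 + 59 = 111
  … (15 splits in total)
  {Y3} + {W9, S3, R9, X1}: 16 + 59 = 75  ← best
Best: vehicle 1 HQ → Y3 → HQ = 16; vehicle 2 HQ → S3 → W9 → X1 → R9 → HQ = 59; combined 75.

Minimum combined distance: 75 blocks.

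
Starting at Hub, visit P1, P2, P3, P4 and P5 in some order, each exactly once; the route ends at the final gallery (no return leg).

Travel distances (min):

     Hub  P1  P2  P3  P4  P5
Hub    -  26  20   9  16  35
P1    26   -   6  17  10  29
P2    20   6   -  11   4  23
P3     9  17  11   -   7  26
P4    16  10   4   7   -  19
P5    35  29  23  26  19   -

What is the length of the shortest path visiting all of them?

There are 5! = 120 possible orderings.
Hub→P1→P2→P3→P4→P5: 26+6+11+7+19 = 69
Hub→P1→P2→P3→P5→P4: 26+6+11+26+19 = 88
Hub→P1→P2→P4→P3→P5: 26+6+4+7+26 = 69
Hub→P1→P2→P4→P5→P3: 26+6+4+19+26 = 81
Hub→P1→P2→P5→P3→P4: 26+6+23+26+7 = 88
Hub→P1→P2→P5→P4→P3: 26+6+23+19+7 = 81
Hub→P1→P3→P2→P4→P5: 26+17+11+4+19 = 77
Hub→P1→P3→P2→P5→P4: 26+17+11+23+19 = 96
Hub→P1→P3→P4→P2→P5: 26+17+7+4+23 = 77
Hub→P1→P3→P4→P5→P2: 26+17+7+19+23 = 92
Hub→P1→P3→P5→P2→P4: 26+17+26+23+4 = 96
Hub→P1→P3→P5→P4→P2: 26+17+26+19+4 = 92
Hub→P1→P4→P2→P3→P5: 26+10+4+11+26 = 77
Hub→P1→P4→P2→P5→P3: 26+10+4+23+26 = 89
… (106 more)
Hub→P3→P1→P2→P4→P5: 9+17+6+4+19 = 55  ← best
The minimum is 55.
One shortest path: Hub → P3 → P1 → P2 → P4 → P5.

55 min — the minimum one-way total.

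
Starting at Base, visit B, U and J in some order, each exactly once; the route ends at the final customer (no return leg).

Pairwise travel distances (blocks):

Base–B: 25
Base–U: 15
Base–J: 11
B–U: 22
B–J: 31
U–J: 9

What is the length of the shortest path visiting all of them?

42 blocks — the minimum one-way total.

There are 3! = 6 possible orderings.
Base→B→U→J: 25+22+9 = 56
Base→B→J→U: 25+31+9 = 65
Base→U→B→J: 15+22+31 = 68
Base→U→J→B: 15+9+31 = 55
Base→J→B→U: 11+31+22 = 64
Base→J→U→B: 11+9+22 = 42
The minimum is 42.
One shortest path: Base → J → U → B.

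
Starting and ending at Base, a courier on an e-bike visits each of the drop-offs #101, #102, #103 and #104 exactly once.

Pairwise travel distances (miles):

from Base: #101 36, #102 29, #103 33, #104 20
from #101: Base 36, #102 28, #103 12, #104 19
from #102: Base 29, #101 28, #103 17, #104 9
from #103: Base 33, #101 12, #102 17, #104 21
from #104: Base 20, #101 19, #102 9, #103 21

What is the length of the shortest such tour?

Base - #101 - #102 - #103 - #104 - Base: 36+28+17+21+20 = 122
Base - #101 - #102 - #104 - #103 - Base: 36+28+9+21+33 = 127
Base - #101 - #103 - #102 - #104 - Base: 36+12+17+9+20 = 94
Base - #101 - #103 - #104 - #102 - Base: 36+12+21+9+29 = 107
Base - #101 - #104 - #102 - #103 - Base: 36+19+9+17+33 = 114
Base - #101 - #104 - #103 - #102 - Base: 36+19+21+17+29 = 122
Base - #102 - #101 - #103 - #104 - Base: 29+28+12+21+20 = 110
Base - #102 - #101 - #104 - #103 - Base: 29+28+19+21+33 = 130
Base - #102 - #103 - #101 - #104 - Base: 29+17+12+19+20 = 97
Base - #102 - #104 - #101 - #103 - Base: 29+9+19+12+33 = 102
Base - #103 - #101 - #102 - #104 - Base: 33+12+28+9+20 = 102
Base - #103 - #102 - #101 - #104 - Base: 33+17+28+19+20 = 117
The minimum is 94.
One optimal route: Base → #101 → #103 → #102 → #104 → Base (or its reverse).

Minimum total distance: 94 miles.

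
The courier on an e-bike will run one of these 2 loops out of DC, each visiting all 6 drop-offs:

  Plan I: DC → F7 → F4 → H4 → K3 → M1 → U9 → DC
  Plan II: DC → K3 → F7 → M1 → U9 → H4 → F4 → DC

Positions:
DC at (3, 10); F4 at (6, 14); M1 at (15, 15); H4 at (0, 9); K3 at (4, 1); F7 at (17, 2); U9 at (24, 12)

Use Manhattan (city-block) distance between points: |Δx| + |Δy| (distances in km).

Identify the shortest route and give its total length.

Shortest is Plan II, total 96 km.

Plan I: 22 + 23 + 11 + 12 + 25 + 12 + 23 = 128
Plan II: 10 + 14 + 15 + 12 + 27 + 11 + 7 = 96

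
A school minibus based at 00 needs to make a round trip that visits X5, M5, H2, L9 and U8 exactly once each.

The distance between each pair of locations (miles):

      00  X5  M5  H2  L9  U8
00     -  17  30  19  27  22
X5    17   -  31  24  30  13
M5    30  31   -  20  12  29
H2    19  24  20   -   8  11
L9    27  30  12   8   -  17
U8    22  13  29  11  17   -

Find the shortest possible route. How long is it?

Minimum total distance: 91 miles.

00 - X5 - M5 - H2 - L9 - U8 - 00: 17+31+20+8+17+22 = 115
00 - X5 - M5 - H2 - U8 - L9 - 00: 17+31+20+11+17+27 = 123
00 - X5 - M5 - L9 - H2 - U8 - 00: 17+31+12+8+11+22 = 101
00 - X5 - M5 - L9 - U8 - H2 - 00: 17+31+12+17+11+19 = 107
00 - X5 - M5 - U8 - H2 - L9 - 00: 17+31+29+11+8+27 = 123
00 - X5 - M5 - U8 - L9 - H2 - 00: 17+31+29+17+8+19 = 121
00 - X5 - H2 - M5 - L9 - U8 - 00: 17+24+20+12+17+22 = 112
00 - X5 - H2 - M5 - U8 - L9 - 00: 17+24+20+29+17+27 = 134
00 - X5 - H2 - L9 - M5 - U8 - 00: 17+24+8+12+29+22 = 112
00 - X5 - H2 - L9 - U8 - M5 - 00: 17+24+8+17+29+30 = 125
00 - X5 - H2 - U8 - M5 - L9 - 00: 17+24+11+29+12+27 = 120
00 - X5 - H2 - U8 - L9 - M5 - 00: 17+24+11+17+12+30 = 111
00 - X5 - L9 - M5 - H2 - U8 - 00: 17+30+12+20+11+22 = 112
00 - X5 - L9 - M5 - U8 - H2 - 00: 17+30+12+29+11+19 = 118
… (46 more)
00 - X5 - U8 - H2 - L9 - M5 - 00: 17+13+11+8+12+30 = 91  ← best
The minimum is 91.
One optimal route: 00 → X5 → U8 → H2 → L9 → M5 → 00 (or its reverse).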